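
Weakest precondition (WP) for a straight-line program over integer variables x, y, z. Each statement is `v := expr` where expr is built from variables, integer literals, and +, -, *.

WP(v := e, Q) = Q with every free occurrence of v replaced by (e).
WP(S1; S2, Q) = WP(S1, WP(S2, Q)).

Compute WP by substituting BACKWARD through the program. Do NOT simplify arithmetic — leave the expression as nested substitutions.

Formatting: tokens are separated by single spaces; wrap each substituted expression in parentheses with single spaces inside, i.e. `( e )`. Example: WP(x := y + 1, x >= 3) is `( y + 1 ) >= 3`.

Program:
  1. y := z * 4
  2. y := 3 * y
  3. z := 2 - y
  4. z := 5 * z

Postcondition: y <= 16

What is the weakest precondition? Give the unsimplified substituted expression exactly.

post: y <= 16
stmt 4: z := 5 * z  -- replace 0 occurrence(s) of z with (5 * z)
  => y <= 16
stmt 3: z := 2 - y  -- replace 0 occurrence(s) of z with (2 - y)
  => y <= 16
stmt 2: y := 3 * y  -- replace 1 occurrence(s) of y with (3 * y)
  => ( 3 * y ) <= 16
stmt 1: y := z * 4  -- replace 1 occurrence(s) of y with (z * 4)
  => ( 3 * ( z * 4 ) ) <= 16

Answer: ( 3 * ( z * 4 ) ) <= 16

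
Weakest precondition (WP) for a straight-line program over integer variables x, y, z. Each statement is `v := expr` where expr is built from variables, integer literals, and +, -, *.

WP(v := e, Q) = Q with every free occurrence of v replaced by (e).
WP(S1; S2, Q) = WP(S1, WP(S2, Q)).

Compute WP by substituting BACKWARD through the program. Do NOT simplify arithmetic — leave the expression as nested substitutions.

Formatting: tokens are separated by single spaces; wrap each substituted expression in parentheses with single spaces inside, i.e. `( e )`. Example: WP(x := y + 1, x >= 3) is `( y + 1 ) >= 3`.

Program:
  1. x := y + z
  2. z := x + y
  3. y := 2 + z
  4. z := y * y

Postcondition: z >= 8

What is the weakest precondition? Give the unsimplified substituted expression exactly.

post: z >= 8
stmt 4: z := y * y  -- replace 1 occurrence(s) of z with (y * y)
  => ( y * y ) >= 8
stmt 3: y := 2 + z  -- replace 2 occurrence(s) of y with (2 + z)
  => ( ( 2 + z ) * ( 2 + z ) ) >= 8
stmt 2: z := x + y  -- replace 2 occurrence(s) of z with (x + y)
  => ( ( 2 + ( x + y ) ) * ( 2 + ( x + y ) ) ) >= 8
stmt 1: x := y + z  -- replace 2 occurrence(s) of x with (y + z)
  => ( ( 2 + ( ( y + z ) + y ) ) * ( 2 + ( ( y + z ) + y ) ) ) >= 8

Answer: ( ( 2 + ( ( y + z ) + y ) ) * ( 2 + ( ( y + z ) + y ) ) ) >= 8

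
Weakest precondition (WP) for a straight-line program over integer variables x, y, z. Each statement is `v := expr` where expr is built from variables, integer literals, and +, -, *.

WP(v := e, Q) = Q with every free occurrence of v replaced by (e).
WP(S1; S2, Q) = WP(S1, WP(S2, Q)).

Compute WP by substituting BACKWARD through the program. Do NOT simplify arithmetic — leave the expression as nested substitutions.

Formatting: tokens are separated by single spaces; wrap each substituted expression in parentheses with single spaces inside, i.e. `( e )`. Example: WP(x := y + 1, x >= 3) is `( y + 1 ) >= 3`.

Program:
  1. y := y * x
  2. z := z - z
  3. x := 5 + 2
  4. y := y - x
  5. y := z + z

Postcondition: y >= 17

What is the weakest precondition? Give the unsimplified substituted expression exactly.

Answer: ( ( z - z ) + ( z - z ) ) >= 17

Derivation:
post: y >= 17
stmt 5: y := z + z  -- replace 1 occurrence(s) of y with (z + z)
  => ( z + z ) >= 17
stmt 4: y := y - x  -- replace 0 occurrence(s) of y with (y - x)
  => ( z + z ) >= 17
stmt 3: x := 5 + 2  -- replace 0 occurrence(s) of x with (5 + 2)
  => ( z + z ) >= 17
stmt 2: z := z - z  -- replace 2 occurrence(s) of z with (z - z)
  => ( ( z - z ) + ( z - z ) ) >= 17
stmt 1: y := y * x  -- replace 0 occurrence(s) of y with (y * x)
  => ( ( z - z ) + ( z - z ) ) >= 17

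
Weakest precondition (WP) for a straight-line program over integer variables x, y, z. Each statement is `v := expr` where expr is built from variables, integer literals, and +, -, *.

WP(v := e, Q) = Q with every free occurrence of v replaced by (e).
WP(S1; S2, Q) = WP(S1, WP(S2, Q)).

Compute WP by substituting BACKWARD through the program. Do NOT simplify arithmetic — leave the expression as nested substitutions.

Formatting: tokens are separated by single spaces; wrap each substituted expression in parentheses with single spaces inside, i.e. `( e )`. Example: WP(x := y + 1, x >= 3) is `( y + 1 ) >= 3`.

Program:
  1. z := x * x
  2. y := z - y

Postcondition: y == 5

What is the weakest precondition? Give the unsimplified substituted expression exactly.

Answer: ( ( x * x ) - y ) == 5

Derivation:
post: y == 5
stmt 2: y := z - y  -- replace 1 occurrence(s) of y with (z - y)
  => ( z - y ) == 5
stmt 1: z := x * x  -- replace 1 occurrence(s) of z with (x * x)
  => ( ( x * x ) - y ) == 5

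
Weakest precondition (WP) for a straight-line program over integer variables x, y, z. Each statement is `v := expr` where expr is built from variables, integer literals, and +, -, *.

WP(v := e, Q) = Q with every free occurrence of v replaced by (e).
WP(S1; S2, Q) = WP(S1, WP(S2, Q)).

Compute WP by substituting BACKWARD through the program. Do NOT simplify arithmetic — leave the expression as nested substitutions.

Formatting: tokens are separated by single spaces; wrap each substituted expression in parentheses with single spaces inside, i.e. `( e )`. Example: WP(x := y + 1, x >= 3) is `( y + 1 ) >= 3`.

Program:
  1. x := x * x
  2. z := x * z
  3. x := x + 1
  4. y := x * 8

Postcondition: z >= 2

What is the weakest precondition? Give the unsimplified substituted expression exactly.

post: z >= 2
stmt 4: y := x * 8  -- replace 0 occurrence(s) of y with (x * 8)
  => z >= 2
stmt 3: x := x + 1  -- replace 0 occurrence(s) of x with (x + 1)
  => z >= 2
stmt 2: z := x * z  -- replace 1 occurrence(s) of z with (x * z)
  => ( x * z ) >= 2
stmt 1: x := x * x  -- replace 1 occurrence(s) of x with (x * x)
  => ( ( x * x ) * z ) >= 2

Answer: ( ( x * x ) * z ) >= 2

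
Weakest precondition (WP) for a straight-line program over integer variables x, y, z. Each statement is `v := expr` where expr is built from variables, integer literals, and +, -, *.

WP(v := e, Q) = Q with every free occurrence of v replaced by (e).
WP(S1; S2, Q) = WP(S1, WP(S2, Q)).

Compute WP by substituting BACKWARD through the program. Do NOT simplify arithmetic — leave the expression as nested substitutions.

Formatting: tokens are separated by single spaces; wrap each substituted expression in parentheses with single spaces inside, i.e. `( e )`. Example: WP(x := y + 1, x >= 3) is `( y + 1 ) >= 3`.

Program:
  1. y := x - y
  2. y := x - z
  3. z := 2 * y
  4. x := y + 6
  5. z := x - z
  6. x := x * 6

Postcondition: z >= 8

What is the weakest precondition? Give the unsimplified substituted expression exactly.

post: z >= 8
stmt 6: x := x * 6  -- replace 0 occurrence(s) of x with (x * 6)
  => z >= 8
stmt 5: z := x - z  -- replace 1 occurrence(s) of z with (x - z)
  => ( x - z ) >= 8
stmt 4: x := y + 6  -- replace 1 occurrence(s) of x with (y + 6)
  => ( ( y + 6 ) - z ) >= 8
stmt 3: z := 2 * y  -- replace 1 occurrence(s) of z with (2 * y)
  => ( ( y + 6 ) - ( 2 * y ) ) >= 8
stmt 2: y := x - z  -- replace 2 occurrence(s) of y with (x - z)
  => ( ( ( x - z ) + 6 ) - ( 2 * ( x - z ) ) ) >= 8
stmt 1: y := x - y  -- replace 0 occurrence(s) of y with (x - y)
  => ( ( ( x - z ) + 6 ) - ( 2 * ( x - z ) ) ) >= 8

Answer: ( ( ( x - z ) + 6 ) - ( 2 * ( x - z ) ) ) >= 8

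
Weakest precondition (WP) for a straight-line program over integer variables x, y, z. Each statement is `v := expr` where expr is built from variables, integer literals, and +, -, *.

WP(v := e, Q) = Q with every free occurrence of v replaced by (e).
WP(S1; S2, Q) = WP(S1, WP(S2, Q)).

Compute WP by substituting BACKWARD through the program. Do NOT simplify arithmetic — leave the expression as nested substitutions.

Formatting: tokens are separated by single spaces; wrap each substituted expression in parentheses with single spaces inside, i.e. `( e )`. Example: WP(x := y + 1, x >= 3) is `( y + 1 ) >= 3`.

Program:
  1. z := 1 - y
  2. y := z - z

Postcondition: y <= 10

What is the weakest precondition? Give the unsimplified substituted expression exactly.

Answer: ( ( 1 - y ) - ( 1 - y ) ) <= 10

Derivation:
post: y <= 10
stmt 2: y := z - z  -- replace 1 occurrence(s) of y with (z - z)
  => ( z - z ) <= 10
stmt 1: z := 1 - y  -- replace 2 occurrence(s) of z with (1 - y)
  => ( ( 1 - y ) - ( 1 - y ) ) <= 10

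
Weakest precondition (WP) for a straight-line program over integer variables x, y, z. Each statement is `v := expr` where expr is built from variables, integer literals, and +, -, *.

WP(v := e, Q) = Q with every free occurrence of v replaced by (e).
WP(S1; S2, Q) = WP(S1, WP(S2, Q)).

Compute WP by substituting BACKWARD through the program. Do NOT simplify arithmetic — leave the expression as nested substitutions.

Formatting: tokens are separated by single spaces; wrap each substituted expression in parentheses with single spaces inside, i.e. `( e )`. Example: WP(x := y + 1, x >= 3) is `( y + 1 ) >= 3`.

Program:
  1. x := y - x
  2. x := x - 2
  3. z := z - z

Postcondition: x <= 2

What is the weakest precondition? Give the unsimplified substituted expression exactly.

Answer: ( ( y - x ) - 2 ) <= 2

Derivation:
post: x <= 2
stmt 3: z := z - z  -- replace 0 occurrence(s) of z with (z - z)
  => x <= 2
stmt 2: x := x - 2  -- replace 1 occurrence(s) of x with (x - 2)
  => ( x - 2 ) <= 2
stmt 1: x := y - x  -- replace 1 occurrence(s) of x with (y - x)
  => ( ( y - x ) - 2 ) <= 2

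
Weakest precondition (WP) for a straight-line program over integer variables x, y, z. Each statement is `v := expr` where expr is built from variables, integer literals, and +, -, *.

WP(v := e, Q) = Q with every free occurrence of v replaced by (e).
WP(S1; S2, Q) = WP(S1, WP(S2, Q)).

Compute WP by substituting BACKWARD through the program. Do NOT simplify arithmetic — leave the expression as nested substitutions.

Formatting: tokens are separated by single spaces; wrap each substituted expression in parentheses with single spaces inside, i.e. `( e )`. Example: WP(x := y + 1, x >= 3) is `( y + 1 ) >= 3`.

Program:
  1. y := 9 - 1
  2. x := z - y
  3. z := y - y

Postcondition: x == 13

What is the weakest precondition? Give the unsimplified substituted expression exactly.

Answer: ( z - ( 9 - 1 ) ) == 13

Derivation:
post: x == 13
stmt 3: z := y - y  -- replace 0 occurrence(s) of z with (y - y)
  => x == 13
stmt 2: x := z - y  -- replace 1 occurrence(s) of x with (z - y)
  => ( z - y ) == 13
stmt 1: y := 9 - 1  -- replace 1 occurrence(s) of y with (9 - 1)
  => ( z - ( 9 - 1 ) ) == 13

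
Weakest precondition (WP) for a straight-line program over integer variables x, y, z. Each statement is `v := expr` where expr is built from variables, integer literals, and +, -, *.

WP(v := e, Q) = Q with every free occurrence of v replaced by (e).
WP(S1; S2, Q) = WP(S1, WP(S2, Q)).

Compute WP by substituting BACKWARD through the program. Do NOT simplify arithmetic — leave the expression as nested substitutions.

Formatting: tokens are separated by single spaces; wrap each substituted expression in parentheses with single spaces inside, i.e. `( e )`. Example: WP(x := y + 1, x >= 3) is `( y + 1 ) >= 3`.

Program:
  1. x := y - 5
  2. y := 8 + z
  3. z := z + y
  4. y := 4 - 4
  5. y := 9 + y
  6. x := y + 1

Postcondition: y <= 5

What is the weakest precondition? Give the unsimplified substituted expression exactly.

post: y <= 5
stmt 6: x := y + 1  -- replace 0 occurrence(s) of x with (y + 1)
  => y <= 5
stmt 5: y := 9 + y  -- replace 1 occurrence(s) of y with (9 + y)
  => ( 9 + y ) <= 5
stmt 4: y := 4 - 4  -- replace 1 occurrence(s) of y with (4 - 4)
  => ( 9 + ( 4 - 4 ) ) <= 5
stmt 3: z := z + y  -- replace 0 occurrence(s) of z with (z + y)
  => ( 9 + ( 4 - 4 ) ) <= 5
stmt 2: y := 8 + z  -- replace 0 occurrence(s) of y with (8 + z)
  => ( 9 + ( 4 - 4 ) ) <= 5
stmt 1: x := y - 5  -- replace 0 occurrence(s) of x with (y - 5)
  => ( 9 + ( 4 - 4 ) ) <= 5

Answer: ( 9 + ( 4 - 4 ) ) <= 5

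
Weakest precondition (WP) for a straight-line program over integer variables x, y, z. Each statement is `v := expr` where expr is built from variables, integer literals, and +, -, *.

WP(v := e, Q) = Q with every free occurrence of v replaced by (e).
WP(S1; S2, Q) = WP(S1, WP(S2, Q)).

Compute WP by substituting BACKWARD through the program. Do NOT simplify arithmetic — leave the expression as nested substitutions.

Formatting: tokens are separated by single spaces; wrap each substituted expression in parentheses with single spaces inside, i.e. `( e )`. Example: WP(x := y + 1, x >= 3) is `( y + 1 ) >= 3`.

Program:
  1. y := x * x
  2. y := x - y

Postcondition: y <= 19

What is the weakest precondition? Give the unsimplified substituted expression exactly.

post: y <= 19
stmt 2: y := x - y  -- replace 1 occurrence(s) of y with (x - y)
  => ( x - y ) <= 19
stmt 1: y := x * x  -- replace 1 occurrence(s) of y with (x * x)
  => ( x - ( x * x ) ) <= 19

Answer: ( x - ( x * x ) ) <= 19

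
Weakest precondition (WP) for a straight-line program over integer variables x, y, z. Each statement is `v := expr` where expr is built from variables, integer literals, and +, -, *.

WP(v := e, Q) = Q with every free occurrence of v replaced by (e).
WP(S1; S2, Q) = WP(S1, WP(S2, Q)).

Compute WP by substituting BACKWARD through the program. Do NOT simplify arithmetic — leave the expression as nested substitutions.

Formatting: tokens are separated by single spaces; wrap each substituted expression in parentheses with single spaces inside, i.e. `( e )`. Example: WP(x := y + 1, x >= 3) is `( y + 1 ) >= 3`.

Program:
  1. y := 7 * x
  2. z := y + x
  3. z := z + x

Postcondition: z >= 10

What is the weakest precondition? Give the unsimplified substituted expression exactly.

post: z >= 10
stmt 3: z := z + x  -- replace 1 occurrence(s) of z with (z + x)
  => ( z + x ) >= 10
stmt 2: z := y + x  -- replace 1 occurrence(s) of z with (y + x)
  => ( ( y + x ) + x ) >= 10
stmt 1: y := 7 * x  -- replace 1 occurrence(s) of y with (7 * x)
  => ( ( ( 7 * x ) + x ) + x ) >= 10

Answer: ( ( ( 7 * x ) + x ) + x ) >= 10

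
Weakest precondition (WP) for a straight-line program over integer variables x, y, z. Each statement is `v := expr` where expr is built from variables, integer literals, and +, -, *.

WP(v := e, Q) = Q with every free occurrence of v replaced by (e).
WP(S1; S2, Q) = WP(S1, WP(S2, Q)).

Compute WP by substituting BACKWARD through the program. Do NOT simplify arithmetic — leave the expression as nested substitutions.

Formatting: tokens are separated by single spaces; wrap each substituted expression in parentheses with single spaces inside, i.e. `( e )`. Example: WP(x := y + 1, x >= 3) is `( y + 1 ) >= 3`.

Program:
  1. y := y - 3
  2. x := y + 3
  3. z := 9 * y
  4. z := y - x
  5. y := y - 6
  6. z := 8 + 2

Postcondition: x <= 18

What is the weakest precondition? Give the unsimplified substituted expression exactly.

Answer: ( ( y - 3 ) + 3 ) <= 18

Derivation:
post: x <= 18
stmt 6: z := 8 + 2  -- replace 0 occurrence(s) of z with (8 + 2)
  => x <= 18
stmt 5: y := y - 6  -- replace 0 occurrence(s) of y with (y - 6)
  => x <= 18
stmt 4: z := y - x  -- replace 0 occurrence(s) of z with (y - x)
  => x <= 18
stmt 3: z := 9 * y  -- replace 0 occurrence(s) of z with (9 * y)
  => x <= 18
stmt 2: x := y + 3  -- replace 1 occurrence(s) of x with (y + 3)
  => ( y + 3 ) <= 18
stmt 1: y := y - 3  -- replace 1 occurrence(s) of y with (y - 3)
  => ( ( y - 3 ) + 3 ) <= 18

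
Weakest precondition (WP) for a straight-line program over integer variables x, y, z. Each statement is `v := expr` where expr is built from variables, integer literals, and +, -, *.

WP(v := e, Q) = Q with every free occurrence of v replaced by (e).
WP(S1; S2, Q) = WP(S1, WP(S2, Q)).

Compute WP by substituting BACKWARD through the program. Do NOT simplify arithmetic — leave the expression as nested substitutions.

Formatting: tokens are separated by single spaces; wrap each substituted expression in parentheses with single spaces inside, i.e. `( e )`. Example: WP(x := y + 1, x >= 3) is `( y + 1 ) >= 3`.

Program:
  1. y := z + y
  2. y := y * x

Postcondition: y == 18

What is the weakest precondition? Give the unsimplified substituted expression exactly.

Answer: ( ( z + y ) * x ) == 18

Derivation:
post: y == 18
stmt 2: y := y * x  -- replace 1 occurrence(s) of y with (y * x)
  => ( y * x ) == 18
stmt 1: y := z + y  -- replace 1 occurrence(s) of y with (z + y)
  => ( ( z + y ) * x ) == 18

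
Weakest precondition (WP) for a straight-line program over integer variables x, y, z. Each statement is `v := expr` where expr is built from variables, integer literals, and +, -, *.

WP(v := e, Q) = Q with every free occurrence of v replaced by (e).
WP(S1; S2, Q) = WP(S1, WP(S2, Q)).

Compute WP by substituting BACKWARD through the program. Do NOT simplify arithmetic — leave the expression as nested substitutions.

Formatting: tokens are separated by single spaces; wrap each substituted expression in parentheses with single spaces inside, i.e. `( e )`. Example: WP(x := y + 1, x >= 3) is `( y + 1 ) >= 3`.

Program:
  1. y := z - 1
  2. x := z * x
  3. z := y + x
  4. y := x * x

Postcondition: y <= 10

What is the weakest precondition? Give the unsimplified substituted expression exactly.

post: y <= 10
stmt 4: y := x * x  -- replace 1 occurrence(s) of y with (x * x)
  => ( x * x ) <= 10
stmt 3: z := y + x  -- replace 0 occurrence(s) of z with (y + x)
  => ( x * x ) <= 10
stmt 2: x := z * x  -- replace 2 occurrence(s) of x with (z * x)
  => ( ( z * x ) * ( z * x ) ) <= 10
stmt 1: y := z - 1  -- replace 0 occurrence(s) of y with (z - 1)
  => ( ( z * x ) * ( z * x ) ) <= 10

Answer: ( ( z * x ) * ( z * x ) ) <= 10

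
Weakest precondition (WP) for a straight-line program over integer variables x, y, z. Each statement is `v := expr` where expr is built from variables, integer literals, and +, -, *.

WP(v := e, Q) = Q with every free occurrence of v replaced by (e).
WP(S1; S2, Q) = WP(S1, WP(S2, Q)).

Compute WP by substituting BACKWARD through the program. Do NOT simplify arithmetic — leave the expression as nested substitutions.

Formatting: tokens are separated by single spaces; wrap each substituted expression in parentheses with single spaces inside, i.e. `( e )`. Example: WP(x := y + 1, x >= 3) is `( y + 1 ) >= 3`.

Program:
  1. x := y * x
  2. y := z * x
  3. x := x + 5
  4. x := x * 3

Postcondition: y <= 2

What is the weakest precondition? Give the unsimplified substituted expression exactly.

Answer: ( z * ( y * x ) ) <= 2

Derivation:
post: y <= 2
stmt 4: x := x * 3  -- replace 0 occurrence(s) of x with (x * 3)
  => y <= 2
stmt 3: x := x + 5  -- replace 0 occurrence(s) of x with (x + 5)
  => y <= 2
stmt 2: y := z * x  -- replace 1 occurrence(s) of y with (z * x)
  => ( z * x ) <= 2
stmt 1: x := y * x  -- replace 1 occurrence(s) of x with (y * x)
  => ( z * ( y * x ) ) <= 2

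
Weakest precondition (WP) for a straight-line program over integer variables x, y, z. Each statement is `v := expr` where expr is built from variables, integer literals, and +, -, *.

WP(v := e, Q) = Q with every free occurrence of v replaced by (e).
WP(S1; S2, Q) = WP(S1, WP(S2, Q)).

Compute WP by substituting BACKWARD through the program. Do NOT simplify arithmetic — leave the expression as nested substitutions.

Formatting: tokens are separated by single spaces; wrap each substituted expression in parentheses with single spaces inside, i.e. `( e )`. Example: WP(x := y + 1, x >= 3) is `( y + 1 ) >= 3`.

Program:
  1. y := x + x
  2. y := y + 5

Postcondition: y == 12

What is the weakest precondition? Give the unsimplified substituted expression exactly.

post: y == 12
stmt 2: y := y + 5  -- replace 1 occurrence(s) of y with (y + 5)
  => ( y + 5 ) == 12
stmt 1: y := x + x  -- replace 1 occurrence(s) of y with (x + x)
  => ( ( x + x ) + 5 ) == 12

Answer: ( ( x + x ) + 5 ) == 12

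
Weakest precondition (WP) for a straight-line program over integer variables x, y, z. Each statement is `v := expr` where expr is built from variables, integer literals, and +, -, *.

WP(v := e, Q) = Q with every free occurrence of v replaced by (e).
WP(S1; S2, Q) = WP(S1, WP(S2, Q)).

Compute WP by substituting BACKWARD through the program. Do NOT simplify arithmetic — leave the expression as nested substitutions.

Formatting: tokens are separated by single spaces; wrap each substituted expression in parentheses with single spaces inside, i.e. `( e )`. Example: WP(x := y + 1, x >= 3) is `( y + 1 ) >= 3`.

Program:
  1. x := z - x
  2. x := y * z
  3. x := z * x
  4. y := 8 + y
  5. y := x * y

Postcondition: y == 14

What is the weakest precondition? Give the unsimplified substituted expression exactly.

post: y == 14
stmt 5: y := x * y  -- replace 1 occurrence(s) of y with (x * y)
  => ( x * y ) == 14
stmt 4: y := 8 + y  -- replace 1 occurrence(s) of y with (8 + y)
  => ( x * ( 8 + y ) ) == 14
stmt 3: x := z * x  -- replace 1 occurrence(s) of x with (z * x)
  => ( ( z * x ) * ( 8 + y ) ) == 14
stmt 2: x := y * z  -- replace 1 occurrence(s) of x with (y * z)
  => ( ( z * ( y * z ) ) * ( 8 + y ) ) == 14
stmt 1: x := z - x  -- replace 0 occurrence(s) of x with (z - x)
  => ( ( z * ( y * z ) ) * ( 8 + y ) ) == 14

Answer: ( ( z * ( y * z ) ) * ( 8 + y ) ) == 14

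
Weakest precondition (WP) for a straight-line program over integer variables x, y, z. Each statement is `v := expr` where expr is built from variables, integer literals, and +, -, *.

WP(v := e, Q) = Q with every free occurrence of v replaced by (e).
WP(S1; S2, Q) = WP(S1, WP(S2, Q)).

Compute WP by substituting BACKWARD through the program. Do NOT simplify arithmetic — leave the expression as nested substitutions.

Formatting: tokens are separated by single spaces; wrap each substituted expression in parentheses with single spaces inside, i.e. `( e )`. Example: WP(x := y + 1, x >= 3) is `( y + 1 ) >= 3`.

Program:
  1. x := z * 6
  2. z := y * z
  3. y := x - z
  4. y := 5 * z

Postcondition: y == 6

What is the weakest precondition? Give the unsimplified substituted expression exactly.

Answer: ( 5 * ( y * z ) ) == 6

Derivation:
post: y == 6
stmt 4: y := 5 * z  -- replace 1 occurrence(s) of y with (5 * z)
  => ( 5 * z ) == 6
stmt 3: y := x - z  -- replace 0 occurrence(s) of y with (x - z)
  => ( 5 * z ) == 6
stmt 2: z := y * z  -- replace 1 occurrence(s) of z with (y * z)
  => ( 5 * ( y * z ) ) == 6
stmt 1: x := z * 6  -- replace 0 occurrence(s) of x with (z * 6)
  => ( 5 * ( y * z ) ) == 6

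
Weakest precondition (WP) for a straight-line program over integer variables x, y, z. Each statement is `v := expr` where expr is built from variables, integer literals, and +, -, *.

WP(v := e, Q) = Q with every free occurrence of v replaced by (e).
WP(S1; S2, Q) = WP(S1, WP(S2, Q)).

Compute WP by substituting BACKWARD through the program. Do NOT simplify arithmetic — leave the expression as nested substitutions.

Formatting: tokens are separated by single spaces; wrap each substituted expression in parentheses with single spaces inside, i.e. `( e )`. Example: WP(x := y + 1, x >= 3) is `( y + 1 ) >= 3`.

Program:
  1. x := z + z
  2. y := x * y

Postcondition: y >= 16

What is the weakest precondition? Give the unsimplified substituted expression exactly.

post: y >= 16
stmt 2: y := x * y  -- replace 1 occurrence(s) of y with (x * y)
  => ( x * y ) >= 16
stmt 1: x := z + z  -- replace 1 occurrence(s) of x with (z + z)
  => ( ( z + z ) * y ) >= 16

Answer: ( ( z + z ) * y ) >= 16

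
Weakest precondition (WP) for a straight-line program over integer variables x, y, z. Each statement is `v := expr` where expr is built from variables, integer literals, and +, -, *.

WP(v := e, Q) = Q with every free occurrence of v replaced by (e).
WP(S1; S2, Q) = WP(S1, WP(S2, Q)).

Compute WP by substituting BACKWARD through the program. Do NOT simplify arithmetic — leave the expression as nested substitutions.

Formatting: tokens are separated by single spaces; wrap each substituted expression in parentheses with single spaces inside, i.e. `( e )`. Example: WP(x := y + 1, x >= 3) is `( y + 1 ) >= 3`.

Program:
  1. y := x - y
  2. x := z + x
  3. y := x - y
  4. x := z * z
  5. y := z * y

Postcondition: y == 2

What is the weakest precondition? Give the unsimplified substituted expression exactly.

post: y == 2
stmt 5: y := z * y  -- replace 1 occurrence(s) of y with (z * y)
  => ( z * y ) == 2
stmt 4: x := z * z  -- replace 0 occurrence(s) of x with (z * z)
  => ( z * y ) == 2
stmt 3: y := x - y  -- replace 1 occurrence(s) of y with (x - y)
  => ( z * ( x - y ) ) == 2
stmt 2: x := z + x  -- replace 1 occurrence(s) of x with (z + x)
  => ( z * ( ( z + x ) - y ) ) == 2
stmt 1: y := x - y  -- replace 1 occurrence(s) of y with (x - y)
  => ( z * ( ( z + x ) - ( x - y ) ) ) == 2

Answer: ( z * ( ( z + x ) - ( x - y ) ) ) == 2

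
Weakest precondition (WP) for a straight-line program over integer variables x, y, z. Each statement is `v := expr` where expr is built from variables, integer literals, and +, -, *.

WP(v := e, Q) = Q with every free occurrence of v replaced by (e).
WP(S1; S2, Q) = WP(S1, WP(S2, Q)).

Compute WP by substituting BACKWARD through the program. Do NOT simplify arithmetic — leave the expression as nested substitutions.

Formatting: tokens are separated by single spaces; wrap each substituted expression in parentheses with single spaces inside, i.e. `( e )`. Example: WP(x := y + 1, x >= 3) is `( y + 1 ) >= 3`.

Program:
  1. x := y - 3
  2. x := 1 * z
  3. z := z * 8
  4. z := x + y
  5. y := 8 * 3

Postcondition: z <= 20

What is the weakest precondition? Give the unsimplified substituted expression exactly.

Answer: ( ( 1 * z ) + y ) <= 20

Derivation:
post: z <= 20
stmt 5: y := 8 * 3  -- replace 0 occurrence(s) of y with (8 * 3)
  => z <= 20
stmt 4: z := x + y  -- replace 1 occurrence(s) of z with (x + y)
  => ( x + y ) <= 20
stmt 3: z := z * 8  -- replace 0 occurrence(s) of z with (z * 8)
  => ( x + y ) <= 20
stmt 2: x := 1 * z  -- replace 1 occurrence(s) of x with (1 * z)
  => ( ( 1 * z ) + y ) <= 20
stmt 1: x := y - 3  -- replace 0 occurrence(s) of x with (y - 3)
  => ( ( 1 * z ) + y ) <= 20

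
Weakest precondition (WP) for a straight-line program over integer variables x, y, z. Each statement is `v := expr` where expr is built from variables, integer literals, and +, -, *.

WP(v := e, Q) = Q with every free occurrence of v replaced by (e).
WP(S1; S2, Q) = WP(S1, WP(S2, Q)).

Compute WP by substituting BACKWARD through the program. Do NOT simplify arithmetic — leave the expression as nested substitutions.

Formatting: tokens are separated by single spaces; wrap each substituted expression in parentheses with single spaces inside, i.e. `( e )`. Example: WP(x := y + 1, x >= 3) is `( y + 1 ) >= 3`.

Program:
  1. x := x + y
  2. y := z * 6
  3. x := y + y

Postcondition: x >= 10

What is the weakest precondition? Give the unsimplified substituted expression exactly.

post: x >= 10
stmt 3: x := y + y  -- replace 1 occurrence(s) of x with (y + y)
  => ( y + y ) >= 10
stmt 2: y := z * 6  -- replace 2 occurrence(s) of y with (z * 6)
  => ( ( z * 6 ) + ( z * 6 ) ) >= 10
stmt 1: x := x + y  -- replace 0 occurrence(s) of x with (x + y)
  => ( ( z * 6 ) + ( z * 6 ) ) >= 10

Answer: ( ( z * 6 ) + ( z * 6 ) ) >= 10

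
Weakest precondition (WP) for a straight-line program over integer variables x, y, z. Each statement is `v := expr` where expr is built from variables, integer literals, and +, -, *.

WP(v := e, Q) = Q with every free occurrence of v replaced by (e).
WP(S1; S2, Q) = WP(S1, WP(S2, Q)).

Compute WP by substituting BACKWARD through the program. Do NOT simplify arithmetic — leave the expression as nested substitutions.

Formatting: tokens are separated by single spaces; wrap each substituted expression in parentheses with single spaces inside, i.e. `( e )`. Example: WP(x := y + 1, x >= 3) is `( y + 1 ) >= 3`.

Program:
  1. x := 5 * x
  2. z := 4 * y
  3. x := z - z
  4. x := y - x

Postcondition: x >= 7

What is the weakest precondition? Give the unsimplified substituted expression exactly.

post: x >= 7
stmt 4: x := y - x  -- replace 1 occurrence(s) of x with (y - x)
  => ( y - x ) >= 7
stmt 3: x := z - z  -- replace 1 occurrence(s) of x with (z - z)
  => ( y - ( z - z ) ) >= 7
stmt 2: z := 4 * y  -- replace 2 occurrence(s) of z with (4 * y)
  => ( y - ( ( 4 * y ) - ( 4 * y ) ) ) >= 7
stmt 1: x := 5 * x  -- replace 0 occurrence(s) of x with (5 * x)
  => ( y - ( ( 4 * y ) - ( 4 * y ) ) ) >= 7

Answer: ( y - ( ( 4 * y ) - ( 4 * y ) ) ) >= 7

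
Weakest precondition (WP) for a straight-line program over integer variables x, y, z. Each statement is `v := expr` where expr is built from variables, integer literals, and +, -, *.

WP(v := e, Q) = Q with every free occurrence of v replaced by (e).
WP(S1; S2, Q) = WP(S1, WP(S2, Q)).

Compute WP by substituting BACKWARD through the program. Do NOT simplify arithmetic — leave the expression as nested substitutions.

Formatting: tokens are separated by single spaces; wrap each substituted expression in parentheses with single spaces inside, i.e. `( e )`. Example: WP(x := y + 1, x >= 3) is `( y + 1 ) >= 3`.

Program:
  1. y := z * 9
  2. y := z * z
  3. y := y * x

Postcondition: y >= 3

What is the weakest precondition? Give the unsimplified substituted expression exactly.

post: y >= 3
stmt 3: y := y * x  -- replace 1 occurrence(s) of y with (y * x)
  => ( y * x ) >= 3
stmt 2: y := z * z  -- replace 1 occurrence(s) of y with (z * z)
  => ( ( z * z ) * x ) >= 3
stmt 1: y := z * 9  -- replace 0 occurrence(s) of y with (z * 9)
  => ( ( z * z ) * x ) >= 3

Answer: ( ( z * z ) * x ) >= 3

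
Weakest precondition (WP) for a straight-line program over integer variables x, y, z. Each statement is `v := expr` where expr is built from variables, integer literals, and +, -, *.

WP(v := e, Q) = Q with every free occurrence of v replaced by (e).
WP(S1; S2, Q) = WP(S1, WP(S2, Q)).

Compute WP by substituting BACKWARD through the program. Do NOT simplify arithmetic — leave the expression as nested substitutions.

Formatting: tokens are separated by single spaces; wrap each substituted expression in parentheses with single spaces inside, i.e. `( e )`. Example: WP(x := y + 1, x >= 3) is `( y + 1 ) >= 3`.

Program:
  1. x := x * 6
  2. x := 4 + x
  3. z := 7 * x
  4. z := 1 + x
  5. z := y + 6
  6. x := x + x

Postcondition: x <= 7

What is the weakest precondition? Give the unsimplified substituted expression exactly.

post: x <= 7
stmt 6: x := x + x  -- replace 1 occurrence(s) of x with (x + x)
  => ( x + x ) <= 7
stmt 5: z := y + 6  -- replace 0 occurrence(s) of z with (y + 6)
  => ( x + x ) <= 7
stmt 4: z := 1 + x  -- replace 0 occurrence(s) of z with (1 + x)
  => ( x + x ) <= 7
stmt 3: z := 7 * x  -- replace 0 occurrence(s) of z with (7 * x)
  => ( x + x ) <= 7
stmt 2: x := 4 + x  -- replace 2 occurrence(s) of x with (4 + x)
  => ( ( 4 + x ) + ( 4 + x ) ) <= 7
stmt 1: x := x * 6  -- replace 2 occurrence(s) of x with (x * 6)
  => ( ( 4 + ( x * 6 ) ) + ( 4 + ( x * 6 ) ) ) <= 7

Answer: ( ( 4 + ( x * 6 ) ) + ( 4 + ( x * 6 ) ) ) <= 7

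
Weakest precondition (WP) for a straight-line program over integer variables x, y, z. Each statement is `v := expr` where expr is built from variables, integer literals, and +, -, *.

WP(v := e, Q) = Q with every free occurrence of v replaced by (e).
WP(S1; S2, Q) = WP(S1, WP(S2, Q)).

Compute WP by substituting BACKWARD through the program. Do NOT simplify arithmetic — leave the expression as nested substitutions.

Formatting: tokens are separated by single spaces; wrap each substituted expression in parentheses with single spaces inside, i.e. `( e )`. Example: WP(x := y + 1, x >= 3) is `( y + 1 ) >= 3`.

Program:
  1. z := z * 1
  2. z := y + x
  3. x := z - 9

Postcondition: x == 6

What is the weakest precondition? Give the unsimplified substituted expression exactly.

post: x == 6
stmt 3: x := z - 9  -- replace 1 occurrence(s) of x with (z - 9)
  => ( z - 9 ) == 6
stmt 2: z := y + x  -- replace 1 occurrence(s) of z with (y + x)
  => ( ( y + x ) - 9 ) == 6
stmt 1: z := z * 1  -- replace 0 occurrence(s) of z with (z * 1)
  => ( ( y + x ) - 9 ) == 6

Answer: ( ( y + x ) - 9 ) == 6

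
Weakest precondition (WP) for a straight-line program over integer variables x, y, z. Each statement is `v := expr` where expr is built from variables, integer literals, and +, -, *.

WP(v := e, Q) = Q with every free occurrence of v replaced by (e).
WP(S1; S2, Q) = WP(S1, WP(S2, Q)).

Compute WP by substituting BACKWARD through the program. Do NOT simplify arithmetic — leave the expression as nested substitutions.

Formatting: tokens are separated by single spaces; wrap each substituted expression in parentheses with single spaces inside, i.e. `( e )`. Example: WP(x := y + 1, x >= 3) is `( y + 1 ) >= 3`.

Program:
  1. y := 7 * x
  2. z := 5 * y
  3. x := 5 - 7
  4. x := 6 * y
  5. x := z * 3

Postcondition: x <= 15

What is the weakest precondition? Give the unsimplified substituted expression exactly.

post: x <= 15
stmt 5: x := z * 3  -- replace 1 occurrence(s) of x with (z * 3)
  => ( z * 3 ) <= 15
stmt 4: x := 6 * y  -- replace 0 occurrence(s) of x with (6 * y)
  => ( z * 3 ) <= 15
stmt 3: x := 5 - 7  -- replace 0 occurrence(s) of x with (5 - 7)
  => ( z * 3 ) <= 15
stmt 2: z := 5 * y  -- replace 1 occurrence(s) of z with (5 * y)
  => ( ( 5 * y ) * 3 ) <= 15
stmt 1: y := 7 * x  -- replace 1 occurrence(s) of y with (7 * x)
  => ( ( 5 * ( 7 * x ) ) * 3 ) <= 15

Answer: ( ( 5 * ( 7 * x ) ) * 3 ) <= 15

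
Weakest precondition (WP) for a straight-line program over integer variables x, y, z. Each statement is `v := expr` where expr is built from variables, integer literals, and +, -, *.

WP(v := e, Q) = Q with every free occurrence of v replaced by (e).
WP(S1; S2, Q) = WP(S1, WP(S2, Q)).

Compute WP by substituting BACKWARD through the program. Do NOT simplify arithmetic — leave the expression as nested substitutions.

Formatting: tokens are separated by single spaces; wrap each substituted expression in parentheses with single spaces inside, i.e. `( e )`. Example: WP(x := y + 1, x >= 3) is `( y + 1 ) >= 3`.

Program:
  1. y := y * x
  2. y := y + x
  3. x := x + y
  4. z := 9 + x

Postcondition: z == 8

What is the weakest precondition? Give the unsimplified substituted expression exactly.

Answer: ( 9 + ( x + ( ( y * x ) + x ) ) ) == 8

Derivation:
post: z == 8
stmt 4: z := 9 + x  -- replace 1 occurrence(s) of z with (9 + x)
  => ( 9 + x ) == 8
stmt 3: x := x + y  -- replace 1 occurrence(s) of x with (x + y)
  => ( 9 + ( x + y ) ) == 8
stmt 2: y := y + x  -- replace 1 occurrence(s) of y with (y + x)
  => ( 9 + ( x + ( y + x ) ) ) == 8
stmt 1: y := y * x  -- replace 1 occurrence(s) of y with (y * x)
  => ( 9 + ( x + ( ( y * x ) + x ) ) ) == 8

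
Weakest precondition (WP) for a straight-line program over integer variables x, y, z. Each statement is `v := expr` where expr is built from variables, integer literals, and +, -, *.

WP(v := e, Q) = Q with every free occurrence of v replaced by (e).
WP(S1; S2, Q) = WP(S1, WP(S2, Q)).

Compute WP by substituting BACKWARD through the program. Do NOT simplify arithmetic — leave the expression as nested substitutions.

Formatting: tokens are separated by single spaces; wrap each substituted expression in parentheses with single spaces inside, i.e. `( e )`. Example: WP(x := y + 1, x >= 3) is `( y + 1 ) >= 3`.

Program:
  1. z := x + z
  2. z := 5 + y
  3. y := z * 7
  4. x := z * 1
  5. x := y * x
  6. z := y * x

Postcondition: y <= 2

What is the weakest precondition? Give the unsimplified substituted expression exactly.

post: y <= 2
stmt 6: z := y * x  -- replace 0 occurrence(s) of z with (y * x)
  => y <= 2
stmt 5: x := y * x  -- replace 0 occurrence(s) of x with (y * x)
  => y <= 2
stmt 4: x := z * 1  -- replace 0 occurrence(s) of x with (z * 1)
  => y <= 2
stmt 3: y := z * 7  -- replace 1 occurrence(s) of y with (z * 7)
  => ( z * 7 ) <= 2
stmt 2: z := 5 + y  -- replace 1 occurrence(s) of z with (5 + y)
  => ( ( 5 + y ) * 7 ) <= 2
stmt 1: z := x + z  -- replace 0 occurrence(s) of z with (x + z)
  => ( ( 5 + y ) * 7 ) <= 2

Answer: ( ( 5 + y ) * 7 ) <= 2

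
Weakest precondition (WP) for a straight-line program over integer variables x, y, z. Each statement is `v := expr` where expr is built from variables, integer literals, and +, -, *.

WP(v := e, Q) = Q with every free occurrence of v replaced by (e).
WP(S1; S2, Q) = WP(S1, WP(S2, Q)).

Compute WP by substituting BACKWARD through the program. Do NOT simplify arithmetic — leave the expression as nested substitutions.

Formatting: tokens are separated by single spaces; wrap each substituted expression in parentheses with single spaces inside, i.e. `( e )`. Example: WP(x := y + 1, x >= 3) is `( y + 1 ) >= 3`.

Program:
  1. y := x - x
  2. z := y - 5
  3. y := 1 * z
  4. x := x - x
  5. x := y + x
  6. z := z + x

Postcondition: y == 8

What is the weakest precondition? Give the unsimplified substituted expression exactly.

Answer: ( 1 * ( ( x - x ) - 5 ) ) == 8

Derivation:
post: y == 8
stmt 6: z := z + x  -- replace 0 occurrence(s) of z with (z + x)
  => y == 8
stmt 5: x := y + x  -- replace 0 occurrence(s) of x with (y + x)
  => y == 8
stmt 4: x := x - x  -- replace 0 occurrence(s) of x with (x - x)
  => y == 8
stmt 3: y := 1 * z  -- replace 1 occurrence(s) of y with (1 * z)
  => ( 1 * z ) == 8
stmt 2: z := y - 5  -- replace 1 occurrence(s) of z with (y - 5)
  => ( 1 * ( y - 5 ) ) == 8
stmt 1: y := x - x  -- replace 1 occurrence(s) of y with (x - x)
  => ( 1 * ( ( x - x ) - 5 ) ) == 8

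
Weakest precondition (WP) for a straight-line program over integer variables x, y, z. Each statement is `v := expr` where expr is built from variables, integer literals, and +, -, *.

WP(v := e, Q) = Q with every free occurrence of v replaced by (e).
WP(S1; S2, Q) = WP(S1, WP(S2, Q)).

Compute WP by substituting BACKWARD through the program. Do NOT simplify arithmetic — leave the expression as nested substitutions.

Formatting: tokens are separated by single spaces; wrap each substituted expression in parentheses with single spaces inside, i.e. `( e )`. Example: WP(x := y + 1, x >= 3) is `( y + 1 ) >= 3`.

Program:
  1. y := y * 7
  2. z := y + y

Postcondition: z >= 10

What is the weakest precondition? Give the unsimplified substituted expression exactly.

post: z >= 10
stmt 2: z := y + y  -- replace 1 occurrence(s) of z with (y + y)
  => ( y + y ) >= 10
stmt 1: y := y * 7  -- replace 2 occurrence(s) of y with (y * 7)
  => ( ( y * 7 ) + ( y * 7 ) ) >= 10

Answer: ( ( y * 7 ) + ( y * 7 ) ) >= 10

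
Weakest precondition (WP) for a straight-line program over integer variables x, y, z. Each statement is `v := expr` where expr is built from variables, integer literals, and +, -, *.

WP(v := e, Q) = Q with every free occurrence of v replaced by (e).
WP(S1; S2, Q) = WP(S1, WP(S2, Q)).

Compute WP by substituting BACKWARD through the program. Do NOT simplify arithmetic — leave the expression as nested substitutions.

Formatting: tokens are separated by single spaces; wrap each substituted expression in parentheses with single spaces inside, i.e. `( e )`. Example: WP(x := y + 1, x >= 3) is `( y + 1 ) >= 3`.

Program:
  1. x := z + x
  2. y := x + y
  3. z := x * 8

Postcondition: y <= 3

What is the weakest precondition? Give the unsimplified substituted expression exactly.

post: y <= 3
stmt 3: z := x * 8  -- replace 0 occurrence(s) of z with (x * 8)
  => y <= 3
stmt 2: y := x + y  -- replace 1 occurrence(s) of y with (x + y)
  => ( x + y ) <= 3
stmt 1: x := z + x  -- replace 1 occurrence(s) of x with (z + x)
  => ( ( z + x ) + y ) <= 3

Answer: ( ( z + x ) + y ) <= 3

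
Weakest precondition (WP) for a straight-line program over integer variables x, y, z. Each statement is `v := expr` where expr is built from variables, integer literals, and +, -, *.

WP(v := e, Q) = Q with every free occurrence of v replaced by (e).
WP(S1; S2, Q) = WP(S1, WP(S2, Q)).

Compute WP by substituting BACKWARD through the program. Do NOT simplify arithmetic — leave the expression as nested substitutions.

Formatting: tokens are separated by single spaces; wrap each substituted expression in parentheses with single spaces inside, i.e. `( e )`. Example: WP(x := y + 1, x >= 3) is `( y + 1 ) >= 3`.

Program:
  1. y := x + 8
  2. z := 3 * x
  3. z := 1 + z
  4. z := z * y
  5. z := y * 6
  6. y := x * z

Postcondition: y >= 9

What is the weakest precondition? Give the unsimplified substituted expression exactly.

post: y >= 9
stmt 6: y := x * z  -- replace 1 occurrence(s) of y with (x * z)
  => ( x * z ) >= 9
stmt 5: z := y * 6  -- replace 1 occurrence(s) of z with (y * 6)
  => ( x * ( y * 6 ) ) >= 9
stmt 4: z := z * y  -- replace 0 occurrence(s) of z with (z * y)
  => ( x * ( y * 6 ) ) >= 9
stmt 3: z := 1 + z  -- replace 0 occurrence(s) of z with (1 + z)
  => ( x * ( y * 6 ) ) >= 9
stmt 2: z := 3 * x  -- replace 0 occurrence(s) of z with (3 * x)
  => ( x * ( y * 6 ) ) >= 9
stmt 1: y := x + 8  -- replace 1 occurrence(s) of y with (x + 8)
  => ( x * ( ( x + 8 ) * 6 ) ) >= 9

Answer: ( x * ( ( x + 8 ) * 6 ) ) >= 9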